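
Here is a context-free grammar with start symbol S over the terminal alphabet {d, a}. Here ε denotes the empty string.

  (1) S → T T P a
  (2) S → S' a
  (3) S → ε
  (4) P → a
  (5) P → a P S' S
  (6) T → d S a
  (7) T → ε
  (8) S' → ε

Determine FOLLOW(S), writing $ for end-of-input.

FIRST(P): from P→a we get {a}; from P→a P S' S we get {a}. So FIRST(P) = {a}.
FIRST(T): from T→d S a we get {d}; from T→ε we get {ε}. So FIRST(T) = {ε, d}.
FIRST(S'): from S'→ε we get {ε}. So FIRST(S') = {ε}.
FIRST(S): from S→T T P a we get {a, d}; from S→S' a we get {a}; from S→ε we get {ε}. So FIRST(S) = {ε, a, d}.
FOLLOW(S) includes $ since S is the start symbol.
FOLLOW(P): in S→T T P a, P is followed by a with FIRST {a}; in P→a P S' S, P is followed by S' S with FIRST {ε, a, d}; in P→a P S' S, the suffix after P is nullable (adds nothing new). Thus FOLLOW(P) = {a, d}.
FOLLOW(S): in P→a P S' S, the suffix after S is empty, so FOLLOW(S) ⊇ FOLLOW(P) = {a, d}; in T→d S a, S is followed by a with FIRST {a}. Thus FOLLOW(S) = {$, a, d}.
FOLLOW(T): in S→T T P a (occurrence 1), T is followed by T P a with FIRST {a, d}; in S→T T P a (occurrence 2), T is followed by P a with FIRST {a}. Thus FOLLOW(T) = {a, d}.
FOLLOW(S'): in S→S' a, S' is followed by a with FIRST {a}; in P→a P S' S, S' is followed by S with FIRST {ε, a, d}; in P→a P S' S, the suffix after S' is nullable, so FOLLOW(S') ⊇ FOLLOW(P) = {a, d}. Thus FOLLOW(S') = {a, d}.

{$, a, d}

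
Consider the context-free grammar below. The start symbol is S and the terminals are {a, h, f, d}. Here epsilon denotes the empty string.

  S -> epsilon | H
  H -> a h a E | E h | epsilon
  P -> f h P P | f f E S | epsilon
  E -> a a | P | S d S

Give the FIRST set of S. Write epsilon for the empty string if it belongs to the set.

{epsilon, a, d, f, h}

FIRST(P): from P->f h P P we get {f}; from P->f f E S we get {f}; from P->epsilon we get {epsilon}. So FIRST(P) = {epsilon, f}.
FIRST(S): from S->epsilon we get {epsilon}; from S->H we get {epsilon, a, d, f, h}. So FIRST(S) = {epsilon, a, d, f, h}.
FIRST(E): from E->a a we get {a}; from E->P we get {epsilon, f}; from E->S d S we get {a, d, f, h}. So FIRST(E) = {epsilon, a, d, f, h}.
FIRST(H): from H->a h a E we get {a}; from H->E h we get {a, d, f, h}; from H->epsilon we get {epsilon}. So FIRST(H) = {epsilon, a, d, f, h}.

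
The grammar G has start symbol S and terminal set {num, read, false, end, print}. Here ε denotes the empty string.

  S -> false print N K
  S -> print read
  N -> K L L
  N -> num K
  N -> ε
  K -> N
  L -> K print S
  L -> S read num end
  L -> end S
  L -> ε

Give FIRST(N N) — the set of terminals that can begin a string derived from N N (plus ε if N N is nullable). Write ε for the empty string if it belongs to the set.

FIRST(S) = {false, print}
FIRST(N) = {ε, end, false, num, print}  (via K L L)
FIRST(K) = {ε, end, false, num, print}  (via N)
FIRST(L) = {ε, end, false, num, print}  (via K print S, S read num end)
FIRST(N N): take FIRST of each symbol in turn, carrying on past any symbol whose FIRST contains ε; result {ε, end, false, num, print}.

{ε, end, false, num, print}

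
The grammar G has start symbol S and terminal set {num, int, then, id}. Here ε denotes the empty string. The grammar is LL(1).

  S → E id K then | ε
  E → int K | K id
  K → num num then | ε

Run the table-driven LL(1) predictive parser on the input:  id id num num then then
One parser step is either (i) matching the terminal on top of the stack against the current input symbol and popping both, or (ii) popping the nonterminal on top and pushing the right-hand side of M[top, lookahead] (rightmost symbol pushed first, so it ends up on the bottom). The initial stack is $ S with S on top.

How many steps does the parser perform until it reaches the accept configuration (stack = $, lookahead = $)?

10

step 1: stack=$ S  input=id id num num then then $  — expand S → E id K then
step 2: stack=$ then K id E  input=id id num num then then $  — expand E → K id
step 3: stack=$ then K id id K  input=id id num num then then $  — expand K → ε
step 4: stack=$ then K id id  input=id id num num then then $  — match id
step 5: stack=$ then K id  input=id num num then then $  — match id
step 6: stack=$ then K  input=num num then then $  — expand K → num num then
step 7: stack=$ then then num num  input=num num then then $  — match num
step 8: stack=$ then then num  input=num then then $  — match num
step 9: stack=$ then then  input=then then $  — match then
step 10: stack=$ then  input=then $  — match then
Accept reached after 10 steps.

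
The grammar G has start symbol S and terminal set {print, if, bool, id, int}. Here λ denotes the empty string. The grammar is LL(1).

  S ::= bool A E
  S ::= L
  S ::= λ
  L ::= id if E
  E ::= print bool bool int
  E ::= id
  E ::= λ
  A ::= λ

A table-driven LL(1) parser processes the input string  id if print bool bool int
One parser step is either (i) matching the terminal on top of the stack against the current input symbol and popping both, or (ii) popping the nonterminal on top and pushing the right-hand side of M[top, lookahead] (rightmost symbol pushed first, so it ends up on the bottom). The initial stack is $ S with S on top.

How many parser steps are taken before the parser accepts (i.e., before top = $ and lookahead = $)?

9

     Stack                  Input                        Action
  1  $ S                    id if print bool bool int $  expand S ::= L
  2  $ L                    id if print bool bool int $  expand L ::= id if E
  3  $ E if id              id if print bool bool int $  match id
  4  $ E if                 if print bool bool int $     match if
  5  $ E                    print bool bool int $        expand E ::= print bool bool int
  6  $ int bool bool print  print bool bool int $        match print
  7  $ int bool bool        bool bool int $              match bool
  8  $ int bool             bool int $                   match bool
  9  $ int                  int $                        match int
Accept reached after 9 steps.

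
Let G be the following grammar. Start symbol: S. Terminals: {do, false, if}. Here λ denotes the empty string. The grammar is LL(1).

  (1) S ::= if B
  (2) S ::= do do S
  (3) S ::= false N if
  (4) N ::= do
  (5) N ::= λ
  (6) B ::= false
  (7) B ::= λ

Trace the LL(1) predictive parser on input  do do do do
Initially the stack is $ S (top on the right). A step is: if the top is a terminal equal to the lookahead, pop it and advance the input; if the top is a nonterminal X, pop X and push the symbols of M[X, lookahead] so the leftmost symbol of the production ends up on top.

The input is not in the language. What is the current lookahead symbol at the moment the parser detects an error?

$

step 1: stack=$ S  input=do do do do $  — expand S ::= do do S
step 2: stack=$ S do do  input=do do do do $  — match do
step 3: stack=$ S do  input=do do do $  — match do
step 4: stack=$ S  input=do do $  — expand S ::= do do S
step 5: stack=$ S do do  input=do do $  — match do
step 6: stack=$ S do  input=do $  — match do
step 7: stack=$ S  input=$  — error: M[S, $] is empty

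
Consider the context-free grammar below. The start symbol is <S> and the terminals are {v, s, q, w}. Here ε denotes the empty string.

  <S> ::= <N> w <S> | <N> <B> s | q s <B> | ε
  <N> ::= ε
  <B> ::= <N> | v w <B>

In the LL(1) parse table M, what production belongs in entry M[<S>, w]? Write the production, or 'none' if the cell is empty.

FIRST(<N>): from <N>::=ε we get {ε}. So FIRST(<N>) = {ε}.
FIRST(<B>): from <B>::=<N> we get {ε}; from <B>::=v w <B> we get {v}. So FIRST(<B>) = {ε, v}.
FIRST(<S>): from <S>::=<N> w <S> we get {w}; from <S>::=<N> <B> s we get {s, v}; from <S>::=q s <B> we get {q}; from <S>::=ε we get {ε}. So FIRST(<S>) = {ε, q, s, v, w}.
FOLLOW(<S>) includes $ since <S> is the start symbol.
FOLLOW(<S>): in <S>::=<N> w <S>, the suffix after <S> is empty (adds nothing new). Thus FOLLOW(<S>) = {$}.
For <S> ::= <N> w <S>: FIRST(<N> w <S>) = {w}, so it goes in M[<S>, t] for t ∈ {w}.
For <S> ::= <N> <B> s: FIRST(<N> <B> s) = {s, v}, so it goes in M[<S>, t] for t ∈ {s, v}.
For <S> ::= q s <B>: FIRST(q s <B>) = {q}, so it goes in M[<S>, t] for t ∈ {q}.
For <S> ::= ε: FIRST(ε) = {ε}, so it goes in M[<S>, t] for t ∈ {}; since ε ∈ FIRST, also for every t ∈ FOLLOW(<S>) = {$}.

<S> ::= <N> w <S>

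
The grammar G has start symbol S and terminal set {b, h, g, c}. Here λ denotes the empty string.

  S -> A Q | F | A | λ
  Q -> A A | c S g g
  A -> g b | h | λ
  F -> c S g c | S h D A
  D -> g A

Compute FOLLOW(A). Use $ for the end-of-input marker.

FIRST(A) = {λ, g, h}
FIRST(D) = {g}
FIRST(Q) = {λ, c, g, h}  (via A A)
FIRST(S) = {λ, c, g, h}  (via A Q, F, A)
FIRST(F) = {c, g, h}  (via S h D A)
FOLLOW(S) includes $ since S is the start symbol.
FOLLOW(S): in Q->c S g g, S is followed by g g with FIRST {g}; in F->c S g c, S is followed by g c with FIRST {g}; in F->S h D A, S is followed by h D A with FIRST {h}. Thus FOLLOW(S) = {$, g, h}.
FOLLOW(Q): in S->A Q, the suffix after Q is empty, so FOLLOW(Q) ⊇ FOLLOW(S) = {$, g, h}. Thus FOLLOW(Q) = {$, g, h}.
FOLLOW(F): in S->F, the suffix after F is empty, so FOLLOW(F) ⊇ FOLLOW(S) = {$, g, h}. Thus FOLLOW(F) = {$, g, h}.
FOLLOW(D): in F->S h D A, D is followed by A with FIRST {λ, g, h}; in F->S h D A, the suffix after D is nullable, so FOLLOW(D) ⊇ FOLLOW(F) = {$, g, h}. Thus FOLLOW(D) = {$, g, h}.
FOLLOW(A): in S->A Q, A is followed by Q with FIRST {λ, c, g, h}; in S->A Q, the suffix after A is nullable, so FOLLOW(A) ⊇ FOLLOW(S) = {$, g, h}; in S->A, the suffix after A is empty, so FOLLOW(A) ⊇ FOLLOW(S) = {$, g, h}; in Q->A A (occurrence 1), A is followed by A with FIRST {λ, g, h}; in Q->A A (occurrence 1), the suffix after A is nullable, so FOLLOW(A) ⊇ FOLLOW(Q) = {$, g, h}; in Q->A A (occurrence 2), the suffix after A is empty, so FOLLOW(A) ⊇ FOLLOW(Q) = {$, g, h}; in F->S h D A, the suffix after A is empty, so FOLLOW(A) ⊇ FOLLOW(F) = {$, g, h}; in D->g A, the suffix after A is empty, so FOLLOW(A) ⊇ FOLLOW(D) = {$, g, h}. Thus FOLLOW(A) = {$, c, g, h}.

{$, c, g, h}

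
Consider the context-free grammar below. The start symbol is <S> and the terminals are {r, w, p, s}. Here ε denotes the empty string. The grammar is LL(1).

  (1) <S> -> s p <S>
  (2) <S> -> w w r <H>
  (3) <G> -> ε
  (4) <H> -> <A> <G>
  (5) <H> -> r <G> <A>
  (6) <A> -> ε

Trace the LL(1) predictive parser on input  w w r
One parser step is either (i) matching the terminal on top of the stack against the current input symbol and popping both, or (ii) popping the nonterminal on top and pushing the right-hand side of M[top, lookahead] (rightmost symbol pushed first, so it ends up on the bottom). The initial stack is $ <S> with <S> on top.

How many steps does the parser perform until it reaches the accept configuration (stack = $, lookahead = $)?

7

step 1: stack=$ <S>  input=w w r $  — expand <S> -> w w r <H>
step 2: stack=$ <H> r w w  input=w w r $  — match w
step 3: stack=$ <H> r w  input=w r $  — match w
step 4: stack=$ <H> r  input=r $  — match r
step 5: stack=$ <H>  input=$  — expand <H> -> <A> <G>
step 6: stack=$ <G> <A>  input=$  — expand <A> -> ε
step 7: stack=$ <G>  input=$  — expand <G> -> ε
Accept reached after 7 steps.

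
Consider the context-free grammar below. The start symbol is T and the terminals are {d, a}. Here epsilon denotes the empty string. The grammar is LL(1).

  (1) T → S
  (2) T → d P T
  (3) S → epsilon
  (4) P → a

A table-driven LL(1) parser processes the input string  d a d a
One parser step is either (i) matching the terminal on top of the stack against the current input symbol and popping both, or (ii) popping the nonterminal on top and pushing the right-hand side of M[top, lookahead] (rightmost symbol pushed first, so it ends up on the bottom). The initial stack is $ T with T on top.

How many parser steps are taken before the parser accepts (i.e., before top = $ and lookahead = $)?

10

step 1: stack=$ T  input=d a d a $  — expand T → d P T
step 2: stack=$ T P d  input=d a d a $  — match d
step 3: stack=$ T P  input=a d a $  — expand P → a
step 4: stack=$ T a  input=a d a $  — match a
step 5: stack=$ T  input=d a $  — expand T → d P T
step 6: stack=$ T P d  input=d a $  — match d
step 7: stack=$ T P  input=a $  — expand P → a
step 8: stack=$ T a  input=a $  — match a
step 9: stack=$ T  input=$  — expand T → S
step 10: stack=$ S  input=$  — expand S → epsilon
Accept reached after 10 steps.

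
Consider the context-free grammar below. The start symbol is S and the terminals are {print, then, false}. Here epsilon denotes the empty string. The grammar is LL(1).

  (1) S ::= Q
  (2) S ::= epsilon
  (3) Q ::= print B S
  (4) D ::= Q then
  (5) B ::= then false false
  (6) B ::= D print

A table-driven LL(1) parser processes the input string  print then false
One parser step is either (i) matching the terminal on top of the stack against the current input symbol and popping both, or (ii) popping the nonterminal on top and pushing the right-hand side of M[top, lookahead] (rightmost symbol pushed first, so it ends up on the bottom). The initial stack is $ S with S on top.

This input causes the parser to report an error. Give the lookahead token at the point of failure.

step 1: stack=$ S  input=print then false $  — expand S ::= Q
step 2: stack=$ Q  input=print then false $  — expand Q ::= print B S
step 3: stack=$ S B print  input=print then false $  — match print
step 4: stack=$ S B  input=then false $  — expand B ::= then false false
step 5: stack=$ S false false then  input=then false $  — match then
step 6: stack=$ S false false  input=false $  — match false
step 7: stack=$ S false  input=$  — error: top is terminal false but lookahead is $

$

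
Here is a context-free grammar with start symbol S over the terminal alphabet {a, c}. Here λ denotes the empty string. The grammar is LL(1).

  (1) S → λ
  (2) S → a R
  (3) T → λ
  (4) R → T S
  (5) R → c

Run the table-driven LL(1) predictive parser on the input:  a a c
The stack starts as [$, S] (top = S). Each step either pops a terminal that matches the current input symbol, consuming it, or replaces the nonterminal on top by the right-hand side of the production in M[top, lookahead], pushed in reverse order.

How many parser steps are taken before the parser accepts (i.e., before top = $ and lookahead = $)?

8

step 1: stack=$ S  input=a a c $  — expand S → a R
step 2: stack=$ R a  input=a a c $  — match a
step 3: stack=$ R  input=a c $  — expand R → T S
step 4: stack=$ S T  input=a c $  — expand T → λ
step 5: stack=$ S  input=a c $  — expand S → a R
step 6: stack=$ R a  input=a c $  — match a
step 7: stack=$ R  input=c $  — expand R → c
step 8: stack=$ c  input=c $  — match c
Accept reached after 8 steps.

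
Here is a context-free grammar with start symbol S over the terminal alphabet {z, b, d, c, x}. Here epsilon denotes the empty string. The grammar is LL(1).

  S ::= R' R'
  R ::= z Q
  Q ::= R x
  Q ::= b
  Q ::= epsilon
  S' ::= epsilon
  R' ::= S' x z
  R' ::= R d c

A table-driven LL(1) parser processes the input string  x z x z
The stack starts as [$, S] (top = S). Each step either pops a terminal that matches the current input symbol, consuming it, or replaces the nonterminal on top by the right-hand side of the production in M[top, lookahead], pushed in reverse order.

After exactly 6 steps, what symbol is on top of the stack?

S'

     Stack        Input      Action
  1  $ S          x z x z $  expand S ::= R' R'
  2  $ R' R'      x z x z $  expand R' ::= S' x z
  3  $ R' z x S'  x z x z $  expand S' ::= epsilon
  4  $ R' z x     x z x z $  match x
  5  $ R' z       z x z $    match z
  6  $ R'         x z $      expand R' ::= S' x z
Stack after step 6: $ z x S' (top = S').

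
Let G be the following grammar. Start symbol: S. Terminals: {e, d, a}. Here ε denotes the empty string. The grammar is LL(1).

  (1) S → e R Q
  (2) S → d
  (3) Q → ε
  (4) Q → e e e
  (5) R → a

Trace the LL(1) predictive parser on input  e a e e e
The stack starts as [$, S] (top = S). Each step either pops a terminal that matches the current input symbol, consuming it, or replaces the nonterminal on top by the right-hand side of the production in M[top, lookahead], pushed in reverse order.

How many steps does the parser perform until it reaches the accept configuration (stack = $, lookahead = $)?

step 1: stack=$ S  input=e a e e e $  — expand S → e R Q
step 2: stack=$ Q R e  input=e a e e e $  — match e
step 3: stack=$ Q R  input=a e e e $  — expand R → a
step 4: stack=$ Q a  input=a e e e $  — match a
step 5: stack=$ Q  input=e e e $  — expand Q → e e e
step 6: stack=$ e e e  input=e e e $  — match e
step 7: stack=$ e e  input=e e $  — match e
step 8: stack=$ e  input=e $  — match e
Accept reached after 8 steps.

8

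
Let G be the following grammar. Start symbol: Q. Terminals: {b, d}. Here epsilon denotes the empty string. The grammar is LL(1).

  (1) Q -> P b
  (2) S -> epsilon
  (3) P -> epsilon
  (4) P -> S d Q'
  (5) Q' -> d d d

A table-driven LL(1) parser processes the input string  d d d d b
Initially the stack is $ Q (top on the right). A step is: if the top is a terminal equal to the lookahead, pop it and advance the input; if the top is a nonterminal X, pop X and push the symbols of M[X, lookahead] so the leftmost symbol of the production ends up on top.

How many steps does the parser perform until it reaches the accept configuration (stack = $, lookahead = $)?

9

     Stack       Input        Action
  1  $ Q         d d d d b $  expand Q -> P b
  2  $ b P       d d d d b $  expand P -> S d Q'
  3  $ b Q' d S  d d d d b $  expand S -> epsilon
  4  $ b Q' d    d d d d b $  match d
  5  $ b Q'      d d d b $    expand Q' -> d d d
  6  $ b d d d   d d d b $    match d
  7  $ b d d     d d b $      match d
  8  $ b d       d b $        match d
  9  $ b         b $          match b
Accept reached after 9 steps.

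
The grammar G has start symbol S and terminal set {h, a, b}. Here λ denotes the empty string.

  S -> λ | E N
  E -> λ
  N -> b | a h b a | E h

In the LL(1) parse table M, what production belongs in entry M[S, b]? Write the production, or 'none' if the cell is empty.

FIRST(E): from E->λ we get {λ}. So FIRST(E) = {λ}.
FIRST(N): from N->b we get {b}; from N->a h b a we get {a}; from N->E h we get {h}. So FIRST(N) = {a, b, h}.
FIRST(S): from S->λ we get {λ}; from S->E N we get {a, b, h}. So FIRST(S) = {λ, a, b, h}.
FOLLOW(S) includes $ since S is the start symbol.
FOLLOW(S): S appears on no right-hand side. Thus FOLLOW(S) = {$}.
For S -> λ: FIRST(λ) = {λ}, so it goes in M[S, t] for t ∈ {}; since λ ∈ FIRST, also for every t ∈ FOLLOW(S) = {$}.
For S -> E N: FIRST(E N) = {a, b, h}, so it goes in M[S, t] for t ∈ {a, b, h}.

S -> E N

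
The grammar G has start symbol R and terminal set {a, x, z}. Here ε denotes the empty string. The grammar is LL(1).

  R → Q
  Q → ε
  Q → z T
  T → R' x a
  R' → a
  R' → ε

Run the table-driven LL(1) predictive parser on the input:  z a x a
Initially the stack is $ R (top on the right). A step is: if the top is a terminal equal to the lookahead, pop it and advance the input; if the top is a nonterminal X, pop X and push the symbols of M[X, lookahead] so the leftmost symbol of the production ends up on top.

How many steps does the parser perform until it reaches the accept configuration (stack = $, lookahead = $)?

8

     Stack     Input      Action
  1  $ R       z a x a $  expand R → Q
  2  $ Q       z a x a $  expand Q → z T
  3  $ T z     z a x a $  match z
  4  $ T       a x a $    expand T → R' x a
  5  $ a x R'  a x a $    expand R' → a
  6  $ a x a   a x a $    match a
  7  $ a x     x a $      match x
  8  $ a       a $        match a
Accept reached after 8 steps.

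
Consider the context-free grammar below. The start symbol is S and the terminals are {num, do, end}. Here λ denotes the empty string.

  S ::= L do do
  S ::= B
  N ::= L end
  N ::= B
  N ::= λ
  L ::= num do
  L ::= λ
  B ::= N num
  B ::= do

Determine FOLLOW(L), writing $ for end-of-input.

FIRST(L): from L::=num do we get {num}; from L::=λ we get {λ}. So FIRST(L) = {λ, num}.
FIRST(S): from S::=L do do we get {do, num}; from S::=B we get {do, end, num}. So FIRST(S) = {do, end, num}.
FIRST(N): from N::=L end we get {end, num}; from N::=B we get {do, end, num}; from N::=λ we get {λ}. So FIRST(N) = {λ, do, end, num}.
FIRST(B): from B::=N num we get {do, end, num}; from B::=do we get {do}. So FIRST(B) = {do, end, num}.
FOLLOW(S) includes $ since S is the start symbol.
FOLLOW(S): S appears on no right-hand side. Thus FOLLOW(S) = {$}.
FOLLOW(N): in B::=N num, N is followed by num with FIRST {num}. Thus FOLLOW(N) = {num}.
FOLLOW(L): in S::=L do do, L is followed by do do with FIRST {do}; in N::=L end, L is followed by end with FIRST {end}. Thus FOLLOW(L) = {do, end}.
FOLLOW(B): in S::=B, the suffix after B is empty, so FOLLOW(B) ⊇ FOLLOW(S) = {$}; in N::=B, the suffix after B is empty, so FOLLOW(B) ⊇ FOLLOW(N) = {num}. Thus FOLLOW(B) = {$, num}.

{do, end}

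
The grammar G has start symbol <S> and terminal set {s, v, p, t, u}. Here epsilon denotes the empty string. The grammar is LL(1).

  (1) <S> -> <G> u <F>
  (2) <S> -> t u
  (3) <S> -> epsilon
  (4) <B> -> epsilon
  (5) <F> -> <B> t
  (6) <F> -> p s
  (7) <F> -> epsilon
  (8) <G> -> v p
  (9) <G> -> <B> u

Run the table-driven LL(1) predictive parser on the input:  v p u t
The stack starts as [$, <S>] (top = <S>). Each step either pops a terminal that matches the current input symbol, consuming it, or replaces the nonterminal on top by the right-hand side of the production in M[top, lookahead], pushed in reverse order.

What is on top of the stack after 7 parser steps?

t

     Stack        Input      Action
  1  $ <S>        v p u t $  expand <S> -> <G> u <F>
  2  $ <F> u <G>  v p u t $  expand <G> -> v p
  3  $ <F> u p v  v p u t $  match v
  4  $ <F> u p    p u t $    match p
  5  $ <F> u      u t $      match u
  6  $ <F>        t $        expand <F> -> <B> t
  7  $ t <B>      t $        expand <B> -> epsilon
Stack after step 7: $ t (top = t).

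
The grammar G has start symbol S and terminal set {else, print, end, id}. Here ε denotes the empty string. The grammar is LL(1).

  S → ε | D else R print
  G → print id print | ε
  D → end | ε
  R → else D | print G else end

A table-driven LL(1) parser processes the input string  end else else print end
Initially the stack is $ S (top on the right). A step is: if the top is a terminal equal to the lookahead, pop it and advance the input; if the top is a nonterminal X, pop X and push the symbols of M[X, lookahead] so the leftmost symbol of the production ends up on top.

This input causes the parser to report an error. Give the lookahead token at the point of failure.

step 1: stack=$ S  input=end else else print end $  — expand S → D else R print
step 2: stack=$ print R else D  input=end else else print end $  — expand D → end
step 3: stack=$ print R else end  input=end else else print end $  — match end
step 4: stack=$ print R else  input=else else print end $  — match else
step 5: stack=$ print R  input=else print end $  — expand R → else D
step 6: stack=$ print D else  input=else print end $  — match else
step 7: stack=$ print D  input=print end $  — expand D → ε
step 8: stack=$ print  input=print end $  — match print
step 9: stack=$  input=end $  — error: stack empty but input remains

end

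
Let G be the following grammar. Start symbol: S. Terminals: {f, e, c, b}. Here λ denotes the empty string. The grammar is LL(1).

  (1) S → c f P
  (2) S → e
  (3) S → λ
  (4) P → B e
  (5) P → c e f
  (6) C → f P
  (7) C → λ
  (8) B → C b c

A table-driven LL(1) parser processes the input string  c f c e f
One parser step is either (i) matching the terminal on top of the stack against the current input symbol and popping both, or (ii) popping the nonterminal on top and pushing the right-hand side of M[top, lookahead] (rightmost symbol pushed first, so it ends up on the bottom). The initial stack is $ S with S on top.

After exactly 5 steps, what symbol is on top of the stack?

step 1: stack=$ S  input=c f c e f $  — expand S → c f P
step 2: stack=$ P f c  input=c f c e f $  — match c
step 3: stack=$ P f  input=f c e f $  — match f
step 4: stack=$ P  input=c e f $  — expand P → c e f
step 5: stack=$ f e c  input=c e f $  — match c
Stack after step 5: $ f e (top = e).

e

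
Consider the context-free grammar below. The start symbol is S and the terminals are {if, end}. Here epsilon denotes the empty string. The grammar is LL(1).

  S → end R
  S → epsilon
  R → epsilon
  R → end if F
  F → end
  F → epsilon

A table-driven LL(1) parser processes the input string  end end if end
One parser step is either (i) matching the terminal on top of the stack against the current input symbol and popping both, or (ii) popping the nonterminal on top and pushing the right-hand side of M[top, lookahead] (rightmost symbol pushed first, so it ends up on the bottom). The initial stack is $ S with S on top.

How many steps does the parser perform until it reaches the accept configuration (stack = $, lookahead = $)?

7

     Stack       Input             Action
  1  $ S         end end if end $  expand S → end R
  2  $ R end     end end if end $  match end
  3  $ R         end if end $      expand R → end if F
  4  $ F if end  end if end $      match end
  5  $ F if      if end $          match if
  6  $ F         end $             expand F → end
  7  $ end       end $             match end
Accept reached after 7 steps.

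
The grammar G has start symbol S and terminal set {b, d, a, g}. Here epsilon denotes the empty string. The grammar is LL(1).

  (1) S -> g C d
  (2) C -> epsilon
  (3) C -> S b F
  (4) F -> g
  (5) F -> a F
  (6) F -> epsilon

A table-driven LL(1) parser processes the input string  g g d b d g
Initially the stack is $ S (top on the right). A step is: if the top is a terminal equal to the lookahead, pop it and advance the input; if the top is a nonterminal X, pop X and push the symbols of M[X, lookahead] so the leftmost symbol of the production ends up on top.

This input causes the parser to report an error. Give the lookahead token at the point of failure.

g

step 1: stack=$ S  input=g g d b d g $  — expand S -> g C d
step 2: stack=$ d C g  input=g g d b d g $  — match g
step 3: stack=$ d C  input=g d b d g $  — expand C -> S b F
step 4: stack=$ d F b S  input=g d b d g $  — expand S -> g C d
step 5: stack=$ d F b d C g  input=g d b d g $  — match g
step 6: stack=$ d F b d C  input=d b d g $  — expand C -> epsilon
step 7: stack=$ d F b d  input=d b d g $  — match d
step 8: stack=$ d F b  input=b d g $  — match b
step 9: stack=$ d F  input=d g $  — expand F -> epsilon
step 10: stack=$ d  input=d g $  — match d
step 11: stack=$  input=g $  — error: stack empty but input remains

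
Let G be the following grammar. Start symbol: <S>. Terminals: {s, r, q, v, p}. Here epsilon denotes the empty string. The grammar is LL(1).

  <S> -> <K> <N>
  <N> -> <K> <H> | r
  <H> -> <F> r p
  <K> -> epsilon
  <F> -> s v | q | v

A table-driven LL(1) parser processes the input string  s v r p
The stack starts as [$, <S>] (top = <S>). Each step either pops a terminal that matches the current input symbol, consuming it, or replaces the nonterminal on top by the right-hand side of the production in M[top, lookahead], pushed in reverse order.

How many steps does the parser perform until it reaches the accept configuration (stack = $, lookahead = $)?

step 1: stack=$ <S>  input=s v r p $  — expand <S> -> <K> <N>
step 2: stack=$ <N> <K>  input=s v r p $  — expand <K> -> epsilon
step 3: stack=$ <N>  input=s v r p $  — expand <N> -> <K> <H>
step 4: stack=$ <H> <K>  input=s v r p $  — expand <K> -> epsilon
step 5: stack=$ <H>  input=s v r p $  — expand <H> -> <F> r p
step 6: stack=$ p r <F>  input=s v r p $  — expand <F> -> s v
step 7: stack=$ p r v s  input=s v r p $  — match s
step 8: stack=$ p r v  input=v r p $  — match v
step 9: stack=$ p r  input=r p $  — match r
step 10: stack=$ p  input=p $  — match p
Accept reached after 10 steps.

10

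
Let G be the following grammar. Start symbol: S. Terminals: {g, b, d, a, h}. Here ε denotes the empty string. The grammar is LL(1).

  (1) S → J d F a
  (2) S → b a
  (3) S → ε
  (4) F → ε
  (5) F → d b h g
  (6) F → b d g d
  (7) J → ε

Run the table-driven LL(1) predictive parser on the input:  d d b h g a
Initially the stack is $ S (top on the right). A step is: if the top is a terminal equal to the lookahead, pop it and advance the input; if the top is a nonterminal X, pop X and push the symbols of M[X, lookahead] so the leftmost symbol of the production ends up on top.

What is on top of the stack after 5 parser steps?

b

     Stack        Input          Action
  1  $ S          d d b h g a $  expand S → J d F a
  2  $ a F d J    d d b h g a $  expand J → ε
  3  $ a F d      d d b h g a $  match d
  4  $ a F        d b h g a $    expand F → d b h g
  5  $ a g h b d  d b h g a $    match d
Stack after step 5: $ a g h b (top = b).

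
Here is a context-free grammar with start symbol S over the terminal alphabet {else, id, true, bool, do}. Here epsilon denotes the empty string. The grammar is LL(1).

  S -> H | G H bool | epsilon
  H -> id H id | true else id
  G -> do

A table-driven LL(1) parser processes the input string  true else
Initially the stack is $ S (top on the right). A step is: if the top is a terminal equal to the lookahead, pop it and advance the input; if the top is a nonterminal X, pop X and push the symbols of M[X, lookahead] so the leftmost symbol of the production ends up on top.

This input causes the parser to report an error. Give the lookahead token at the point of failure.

$

step 1: stack=$ S  input=true else $  — expand S -> H
step 2: stack=$ H  input=true else $  — expand H -> true else id
step 3: stack=$ id else true  input=true else $  — match true
step 4: stack=$ id else  input=else $  — match else
step 5: stack=$ id  input=$  — error: top is terminal id but lookahead is $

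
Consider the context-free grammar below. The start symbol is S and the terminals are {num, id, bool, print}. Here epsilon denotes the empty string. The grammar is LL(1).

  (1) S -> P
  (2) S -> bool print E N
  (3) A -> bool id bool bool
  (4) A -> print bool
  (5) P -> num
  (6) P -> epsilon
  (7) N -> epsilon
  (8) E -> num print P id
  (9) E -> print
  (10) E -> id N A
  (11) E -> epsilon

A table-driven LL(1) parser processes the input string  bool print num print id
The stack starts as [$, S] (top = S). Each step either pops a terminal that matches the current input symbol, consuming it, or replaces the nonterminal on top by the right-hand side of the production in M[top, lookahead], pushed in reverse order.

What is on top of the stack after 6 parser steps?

P

     Stack               Input                      Action
  1  $ S                 bool print num print id $  expand S -> bool print E N
  2  $ N E print bool    bool print num print id $  match bool
  3  $ N E print         print num print id $       match print
  4  $ N E               num print id $             expand E -> num print P id
  5  $ N id P print num  num print id $             match num
  6  $ N id P print      print id $                 match print
Stack after step 6: $ N id P (top = P).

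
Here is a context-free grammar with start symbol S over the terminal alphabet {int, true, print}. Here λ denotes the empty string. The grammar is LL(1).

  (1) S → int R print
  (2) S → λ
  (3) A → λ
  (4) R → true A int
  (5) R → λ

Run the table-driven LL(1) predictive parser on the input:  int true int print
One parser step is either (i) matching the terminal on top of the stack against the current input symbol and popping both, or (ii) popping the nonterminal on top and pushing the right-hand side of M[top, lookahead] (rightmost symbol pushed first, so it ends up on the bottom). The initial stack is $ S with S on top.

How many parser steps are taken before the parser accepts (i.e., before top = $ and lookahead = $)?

step 1: stack=$ S  input=int true int print $  — expand S → int R print
step 2: stack=$ print R int  input=int true int print $  — match int
step 3: stack=$ print R  input=true int print $  — expand R → true A int
step 4: stack=$ print int A true  input=true int print $  — match true
step 5: stack=$ print int A  input=int print $  — expand A → λ
step 6: stack=$ print int  input=int print $  — match int
step 7: stack=$ print  input=print $  — match print
Accept reached after 7 steps.

7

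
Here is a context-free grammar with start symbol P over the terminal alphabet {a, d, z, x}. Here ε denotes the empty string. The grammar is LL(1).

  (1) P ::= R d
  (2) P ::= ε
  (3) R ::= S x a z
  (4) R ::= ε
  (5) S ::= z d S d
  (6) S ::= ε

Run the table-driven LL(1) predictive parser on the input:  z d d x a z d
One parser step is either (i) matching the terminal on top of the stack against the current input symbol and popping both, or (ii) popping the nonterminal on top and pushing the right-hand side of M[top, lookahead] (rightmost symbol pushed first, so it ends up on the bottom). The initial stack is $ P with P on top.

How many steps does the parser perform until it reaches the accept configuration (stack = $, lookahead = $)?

step 1: stack=$ P  input=z d d x a z d $  — expand P ::= R d
step 2: stack=$ d R  input=z d d x a z d $  — expand R ::= S x a z
step 3: stack=$ d z a x S  input=z d d x a z d $  — expand S ::= z d S d
step 4: stack=$ d z a x d S d z  input=z d d x a z d $  — match z
step 5: stack=$ d z a x d S d  input=d d x a z d $  — match d
step 6: stack=$ d z a x d S  input=d x a z d $  — expand S ::= ε
step 7: stack=$ d z a x d  input=d x a z d $  — match d
step 8: stack=$ d z a x  input=x a z d $  — match x
step 9: stack=$ d z a  input=a z d $  — match a
step 10: stack=$ d z  input=z d $  — match z
step 11: stack=$ d  input=d $  — match d
Accept reached after 11 steps.

11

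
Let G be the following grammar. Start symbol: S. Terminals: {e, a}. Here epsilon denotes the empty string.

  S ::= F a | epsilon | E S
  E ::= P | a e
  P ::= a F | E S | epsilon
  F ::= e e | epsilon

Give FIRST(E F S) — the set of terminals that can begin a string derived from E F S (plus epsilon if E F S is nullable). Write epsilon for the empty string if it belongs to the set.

{epsilon, a, e}

FIRST(F): from F::=e e we get {e}; from F::=epsilon we get {epsilon}. So FIRST(F) = {epsilon, e}.
FIRST(S): from S::=F a we get {a, e}; from S::=epsilon we get {epsilon}; from S::=E S we get {epsilon, a, e}. So FIRST(S) = {epsilon, a, e}.
FIRST(E): from E::=P we get {epsilon, a, e}; from E::=a e we get {a}. So FIRST(E) = {epsilon, a, e}.
FIRST(P): from P::=a F we get {a}; from P::=E S we get {epsilon, a, e}; from P::=epsilon we get {epsilon}. So FIRST(P) = {epsilon, a, e}.
FIRST(E F S): take FIRST of each symbol in turn, carrying on past any symbol whose FIRST contains epsilon; result {epsilon, a, e}.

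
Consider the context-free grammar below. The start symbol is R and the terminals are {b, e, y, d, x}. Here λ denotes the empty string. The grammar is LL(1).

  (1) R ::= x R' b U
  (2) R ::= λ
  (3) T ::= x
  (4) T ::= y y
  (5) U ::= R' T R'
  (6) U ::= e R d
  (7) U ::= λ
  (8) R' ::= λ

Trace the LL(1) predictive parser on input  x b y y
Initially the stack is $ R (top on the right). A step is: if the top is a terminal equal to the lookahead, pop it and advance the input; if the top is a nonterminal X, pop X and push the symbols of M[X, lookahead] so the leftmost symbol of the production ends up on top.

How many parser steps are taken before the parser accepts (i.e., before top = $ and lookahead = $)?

      Stack       Input      Action
   1  $ R         x b y y $  expand R ::= x R' b U
   2  $ U b R' x  x b y y $  match x
   3  $ U b R'    b y y $    expand R' ::= λ
   4  $ U b       b y y $    match b
   5  $ U         y y $      expand U ::= R' T R'
   6  $ R' T R'   y y $      expand R' ::= λ
   7  $ R' T      y y $      expand T ::= y y
   8  $ R' y y    y y $      match y
   9  $ R' y      y $        match y
  10  $ R'        $          expand R' ::= λ
Accept reached after 10 steps.

10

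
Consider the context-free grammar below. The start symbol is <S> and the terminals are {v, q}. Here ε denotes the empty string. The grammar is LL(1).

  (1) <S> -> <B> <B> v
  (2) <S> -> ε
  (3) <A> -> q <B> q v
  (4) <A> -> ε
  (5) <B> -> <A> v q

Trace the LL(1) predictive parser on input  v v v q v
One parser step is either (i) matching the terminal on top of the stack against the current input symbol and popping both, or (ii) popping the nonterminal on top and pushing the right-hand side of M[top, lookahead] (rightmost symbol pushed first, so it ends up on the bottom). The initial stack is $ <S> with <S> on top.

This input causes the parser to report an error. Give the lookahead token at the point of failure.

step 1: stack=$ <S>  input=v v v q v $  — expand <S> -> <B> <B> v
step 2: stack=$ v <B> <B>  input=v v v q v $  — expand <B> -> <A> v q
step 3: stack=$ v <B> q v <A>  input=v v v q v $  — expand <A> -> ε
step 4: stack=$ v <B> q v  input=v v v q v $  — match v
step 5: stack=$ v <B> q  input=v v q v $  — error: top is terminal q but lookahead is v

v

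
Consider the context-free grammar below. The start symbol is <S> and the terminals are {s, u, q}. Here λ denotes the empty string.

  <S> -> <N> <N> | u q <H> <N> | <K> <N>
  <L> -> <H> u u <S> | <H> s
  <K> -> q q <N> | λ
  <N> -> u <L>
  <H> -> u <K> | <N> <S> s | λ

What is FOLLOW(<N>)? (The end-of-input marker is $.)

FIRST(<K>) = {λ, q}
FIRST(<N>) = {u}
FIRST(<S>) = {q, u}  (via <N> <N>, <K> <N>)
FIRST(<H>) = {λ, u}  (via <N> <S> s)
FIRST(<L>) = {s, u}  (via <H> u u <S>, <H> s)
FOLLOW(<S>) includes $ since <S> is the start symbol.
FOLLOW(<H>): in <S>->u q <H> <N>, <H> is followed by <N> with FIRST {u}; in <L>-><H> u u <S>, <H> is followed by u u <S> with FIRST {u}; in <L>-><H> s, <H> is followed by s with FIRST {s}. Thus FOLLOW(<H>) = {s, u}.
FOLLOW(<K>): in <S>-><K> <N>, <K> is followed by <N> with FIRST {u}; in <H>->u <K>, the suffix after <K> is empty, so FOLLOW(<K>) ⊇ FOLLOW(<H>) = {s, u}. Thus FOLLOW(<K>) = {s, u}.
FOLLOW(<S>): in <L>-><H> u u <S>, the suffix after <S> is empty, so FOLLOW(<S>) ⊇ FOLLOW(<L>) = {$, q, s, u}; in <H>-><N> <S> s, <S> is followed by s with FIRST {s}. Thus FOLLOW(<S>) = {$, q, s, u}.
FOLLOW(<N>): in <S>-><N> <N> (occurrence 1), <N> is followed by <N> with FIRST {u}; in <S>-><N> <N> (occurrence 2), the suffix after <N> is empty, so FOLLOW(<N>) ⊇ FOLLOW(<S>) = {$, q, s, u}; in <S>->u q <H> <N>, the suffix after <N> is empty, so FOLLOW(<N>) ⊇ FOLLOW(<S>) = {$, q, s, u}; in <S>-><K> <N>, the suffix after <N> is empty, so FOLLOW(<N>) ⊇ FOLLOW(<S>) = {$, q, s, u}; in <K>->q q <N>, the suffix after <N> is empty, so FOLLOW(<N>) ⊇ FOLLOW(<K>) = {s, u}; in <H>-><N> <S> s, <N> is followed by <S> s with FIRST {q, u}. Thus FOLLOW(<N>) = {$, q, s, u}.
FOLLOW(<L>): in <N>->u <L>, the suffix after <L> is empty, so FOLLOW(<L>) ⊇ FOLLOW(<N>) = {$, q, s, u}. Thus FOLLOW(<L>) = {$, q, s, u}.

{$, q, s, u}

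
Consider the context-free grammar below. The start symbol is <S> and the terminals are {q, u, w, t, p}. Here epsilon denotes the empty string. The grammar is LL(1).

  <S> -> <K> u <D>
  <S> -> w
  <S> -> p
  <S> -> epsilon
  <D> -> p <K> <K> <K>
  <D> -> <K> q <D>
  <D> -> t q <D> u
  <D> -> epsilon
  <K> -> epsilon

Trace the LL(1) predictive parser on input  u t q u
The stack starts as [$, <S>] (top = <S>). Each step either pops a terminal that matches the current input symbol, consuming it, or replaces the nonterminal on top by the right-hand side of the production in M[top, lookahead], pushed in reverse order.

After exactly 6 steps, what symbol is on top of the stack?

<D>

     Stack        Input      Action
  1  $ <S>        u t q u $  expand <S> -> <K> u <D>
  2  $ <D> u <K>  u t q u $  expand <K> -> epsilon
  3  $ <D> u      u t q u $  match u
  4  $ <D>        t q u $    expand <D> -> t q <D> u
  5  $ u <D> q t  t q u $    match t
  6  $ u <D> q    q u $      match q
Stack after step 6: $ u <D> (top = <D>).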